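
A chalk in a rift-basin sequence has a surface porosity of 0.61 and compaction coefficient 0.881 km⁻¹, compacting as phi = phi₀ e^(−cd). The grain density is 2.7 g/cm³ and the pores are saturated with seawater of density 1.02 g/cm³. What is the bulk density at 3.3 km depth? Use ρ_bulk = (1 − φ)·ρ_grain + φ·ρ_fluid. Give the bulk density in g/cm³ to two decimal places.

2.64 g/cm³

Porosity at depth: phi = 0.61·exp(−0.881×3.3) = 0.61×0.0546 = 0.0333
Bulk density: ρ_b = (1−phi)ρ_g + phi·ρ_f = 0.9667×2.7 + 0.0333×1.02
       = 2.610 + 0.034 = 2.644 g/cm³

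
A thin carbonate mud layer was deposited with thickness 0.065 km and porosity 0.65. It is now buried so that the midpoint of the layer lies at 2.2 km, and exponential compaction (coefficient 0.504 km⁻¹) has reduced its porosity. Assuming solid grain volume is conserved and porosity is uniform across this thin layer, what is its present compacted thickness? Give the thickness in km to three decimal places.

0.029 km

Porosity at 2.2 km: n = 0.65·exp(−0.504×2.2) = 0.2145
Solid-volume conservation: h(1−n) = h₀(1−n₀) ⇒ h = h₀·(1−n₀)/(1−n)
h = 0.065 × (1 − 0.65)/(1 − 0.2145) = 0.065 × 0.4456 = 0.0290 km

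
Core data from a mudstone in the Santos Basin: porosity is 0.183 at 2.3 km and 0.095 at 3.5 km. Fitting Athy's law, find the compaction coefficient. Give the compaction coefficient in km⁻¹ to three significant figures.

Athy: n(d) = n₀ e^(−cd) ⇒ n₁/n₂ = e^{c(d₂−d₁)} ⇒ c = ln(n₁/n₂)/(d₂−d₁)
c = ln(0.183/0.095) / (3.5 − 2.3) = ln(1.926) / 1.2 = 0.6556 / 1.2 = 0.5463 km⁻¹

0.546 km⁻¹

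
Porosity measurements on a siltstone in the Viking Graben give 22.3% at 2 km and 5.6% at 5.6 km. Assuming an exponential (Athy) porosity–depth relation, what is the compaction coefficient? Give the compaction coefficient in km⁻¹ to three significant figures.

0.384 km⁻¹

Athy: n(z) = n₀ e^(−kz) ⇒ n₁/n₂ = e^{k(z₂−z₁)} ⇒ k = ln(n₁/n₂)/(z₂−z₁)
k = ln(0.223/0.056) / (5.6 − 2) = ln(3.982) / 3.6 = 1.3818 / 3.6 = 0.3838 km⁻¹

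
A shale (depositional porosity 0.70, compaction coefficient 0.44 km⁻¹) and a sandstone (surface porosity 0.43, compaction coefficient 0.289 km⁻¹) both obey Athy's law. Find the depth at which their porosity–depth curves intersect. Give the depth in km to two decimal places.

Set phi₀ₐ e^(−kₐz) = phi₀ᵦ e^(−kᵦz) ⇒ ln(phi₀ₐ/phi₀ᵦ) = (kₐ − kᵦ)·z
z = ln(0.7/0.43) / (0.44 − 0.289) = 0.4873 / 0.151 = 3.227 km

3.23 km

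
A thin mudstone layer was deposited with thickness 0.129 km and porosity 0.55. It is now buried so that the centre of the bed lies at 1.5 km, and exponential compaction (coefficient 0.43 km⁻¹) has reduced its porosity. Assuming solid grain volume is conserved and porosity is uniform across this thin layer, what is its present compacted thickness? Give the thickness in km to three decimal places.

0.082 km

Porosity at 1.5 km: φ = 0.55·exp(−0.43×1.5) = 0.2886
Solid-volume conservation: h(1−φ) = h₀(1−φ₀) ⇒ h = h₀·(1−φ₀)/(1−φ)
h = 0.129 × (1 − 0.55)/(1 − 0.2886) = 0.129 × 0.6325 = 0.0816 km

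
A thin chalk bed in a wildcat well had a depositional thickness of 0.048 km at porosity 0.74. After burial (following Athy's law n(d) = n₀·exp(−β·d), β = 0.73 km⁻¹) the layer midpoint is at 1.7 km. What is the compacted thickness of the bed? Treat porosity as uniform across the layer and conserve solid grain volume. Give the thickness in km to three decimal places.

Porosity at 1.7 km: n = 0.74·exp(−0.73×1.7) = 0.2139
Solid-volume conservation: h(1−n) = h₀(1−n₀) ⇒ h = h₀·(1−n₀)/(1−n)
h = 0.048 × (1 − 0.74)/(1 − 0.2139) = 0.048 × 0.3308 = 0.0159 km

0.016 km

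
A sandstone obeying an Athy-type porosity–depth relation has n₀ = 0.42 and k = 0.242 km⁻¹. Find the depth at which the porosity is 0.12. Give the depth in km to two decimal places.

Invert Athy's law: Z = ln(n₀/n) / k
Z = ln(0.42/0.12) / 0.242 = ln(3.5) / 0.242 = 1.2528 / 0.242 = 5.177 km

5.18 km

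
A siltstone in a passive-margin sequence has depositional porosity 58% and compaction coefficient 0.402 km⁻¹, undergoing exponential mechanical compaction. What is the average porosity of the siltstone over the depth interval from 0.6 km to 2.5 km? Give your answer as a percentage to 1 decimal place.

⟨n⟩ = (1/(z₂−z₁)) ∫ n₀ e^(−βz) dz = n₀·(e^(−β·z₁) − e^(−β·z₂)) / (β·(z₂−z₁))
e^(−0.402×0.6) = 0.7857; e^(−0.402×2.5) = 0.3660
⟨n⟩ = 0.58 × (0.7857 − 0.3660) / (0.402 × 1.9) = 0.58 × 0.5494 = 0.3187

31.9%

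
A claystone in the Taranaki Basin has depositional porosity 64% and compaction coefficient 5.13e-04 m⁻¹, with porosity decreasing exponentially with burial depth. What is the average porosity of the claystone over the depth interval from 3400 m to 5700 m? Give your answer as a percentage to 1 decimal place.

Working in km (1 km = 1000 m; c in km⁻¹ = c in m⁻¹ × 1000):
⟨phi⟩ = (1/(d₂−d₁)) ∫ phi₀ e^(−cd) dd = phi₀·(e^(−c·d₁) − e^(−c·d₂)) / (c·(d₂−d₁))
e^(−0.513×3.4) = 0.1748; e^(−0.513×5.7) = 0.0537
⟨phi⟩ = 0.64 × (0.1748 − 0.0537) / (0.513 × 2.3) = 0.64 × 0.1026 = 0.0657

6.6%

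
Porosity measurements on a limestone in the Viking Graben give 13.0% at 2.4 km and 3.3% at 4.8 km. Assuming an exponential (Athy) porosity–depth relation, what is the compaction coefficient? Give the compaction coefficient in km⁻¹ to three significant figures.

0.571 km⁻¹

Athy: phi(Z) = phi₀ e^(−cZ) ⇒ phi₁/phi₂ = e^{c(Z₂−Z₁)} ⇒ c = ln(phi₁/phi₂)/(Z₂−Z₁)
c = ln(0.13/0.033) / (4.8 − 2.4) = ln(3.939) / 2.4 = 1.3710 / 2.4 = 0.5713 km⁻¹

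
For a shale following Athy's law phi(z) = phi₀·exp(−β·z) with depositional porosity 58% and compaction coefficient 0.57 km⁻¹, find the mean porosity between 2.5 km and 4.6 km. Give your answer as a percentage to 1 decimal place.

8.1%

⟨phi⟩ = (1/(z₂−z₁)) ∫ phi₀ e^(−βz) dz = phi₀·(e^(−β·z₁) − e^(−β·z₂)) / (β·(z₂−z₁))
e^(−0.57×2.5) = 0.2405; e^(−0.57×4.6) = 0.0727
⟨phi⟩ = 0.58 × (0.2405 − 0.0727) / (0.57 × 2.1) = 0.58 × 0.1402 = 0.0813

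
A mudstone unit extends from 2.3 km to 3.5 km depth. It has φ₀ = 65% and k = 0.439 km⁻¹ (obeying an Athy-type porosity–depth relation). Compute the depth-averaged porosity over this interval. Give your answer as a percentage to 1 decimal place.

⟨φ⟩ = (1/(z₂−z₁)) ∫ φ₀ e^(−kz) dz = φ₀·(e^(−k·z₁) − e^(−k·z₂)) / (k·(z₂−z₁))
e^(−0.439×2.3) = 0.3643; e^(−0.439×3.5) = 0.2151
⟨φ⟩ = 0.65 × (0.3643 − 0.2151) / (0.439 × 1.2) = 0.65 × 0.2832 = 0.1841

18.4%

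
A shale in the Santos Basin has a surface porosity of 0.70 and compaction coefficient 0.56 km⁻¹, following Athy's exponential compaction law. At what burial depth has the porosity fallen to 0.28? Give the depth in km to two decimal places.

Invert Athy's law: Z = ln(n₀/n) / β
Z = ln(0.7/0.28) / 0.56 = ln(2.5) / 0.56 = 0.9163 / 0.56 = 1.636 km

1.64 km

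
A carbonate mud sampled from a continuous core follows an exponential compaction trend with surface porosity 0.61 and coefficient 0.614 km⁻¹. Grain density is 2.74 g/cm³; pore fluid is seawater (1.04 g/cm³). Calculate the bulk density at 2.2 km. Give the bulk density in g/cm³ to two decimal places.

Porosity at depth: n = 0.61·exp(−0.614×2.2) = 0.61×0.2590 = 0.1580
Bulk density: ρ_b = (1−n)ρ_g + n·ρ_f = 0.8420×2.74 + 0.1580×1.04
       = 2.307 + 0.164 = 2.471 g/cm³

2.47 g/cm³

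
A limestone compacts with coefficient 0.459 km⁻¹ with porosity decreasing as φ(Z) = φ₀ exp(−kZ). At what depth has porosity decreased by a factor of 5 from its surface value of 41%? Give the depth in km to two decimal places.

3.51 km

φ/φ₀ = 1/5 ⇒ exp(−k·Z) = 1/5 ⇒ Z = ln(5) / k
Z = 1.6094 / 0.459 = 3.506 km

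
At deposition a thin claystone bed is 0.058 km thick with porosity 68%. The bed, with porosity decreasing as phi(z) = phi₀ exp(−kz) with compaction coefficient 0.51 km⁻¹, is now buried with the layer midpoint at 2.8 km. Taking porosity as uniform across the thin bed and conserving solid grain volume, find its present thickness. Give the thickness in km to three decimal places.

Porosity at 2.8 km: phi = 0.68·exp(−0.51×2.8) = 0.1631
Solid-volume conservation: h(1−phi) = h₀(1−phi₀) ⇒ h = h₀·(1−phi₀)/(1−phi)
h = 0.058 × (1 − 0.68)/(1 − 0.1631) = 0.058 × 0.3823 = 0.0222 km

0.022 km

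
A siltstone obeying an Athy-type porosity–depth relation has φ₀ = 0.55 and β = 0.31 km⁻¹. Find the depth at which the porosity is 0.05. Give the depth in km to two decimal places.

Invert Athy's law: d = ln(φ₀/φ) / β
d = ln(0.55/0.05) / 0.31 = ln(11) / 0.31 = 2.3979 / 0.31 = 7.735 km

7.74 km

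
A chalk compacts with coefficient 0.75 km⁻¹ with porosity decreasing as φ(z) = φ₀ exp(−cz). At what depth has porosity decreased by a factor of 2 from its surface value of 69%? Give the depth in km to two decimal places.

φ/φ₀ = 1/2 ⇒ exp(−c·z) = 1/2 ⇒ z = ln(2) / c
z = 0.6931 / 0.75 = 0.924 km

0.92 km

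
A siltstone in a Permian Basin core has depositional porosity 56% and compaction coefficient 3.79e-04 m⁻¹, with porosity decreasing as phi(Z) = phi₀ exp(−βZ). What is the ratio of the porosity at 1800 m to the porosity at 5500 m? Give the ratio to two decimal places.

4.06

Working in km (1 km = 1000 m; β in km⁻¹ = β in m⁻¹ × 1000):
phi(Z₁)/phi(Z₂) = e^(−β·Z₁)/e^(−β·Z₂) = e^{β(Z₂−Z₁)}
= exp(0.379 × 3.7) = exp(1.402) = 4.0645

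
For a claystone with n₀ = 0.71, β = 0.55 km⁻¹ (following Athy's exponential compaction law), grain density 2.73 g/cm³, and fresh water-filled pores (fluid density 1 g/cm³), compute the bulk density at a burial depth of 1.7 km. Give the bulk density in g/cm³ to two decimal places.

Porosity at depth: n = 0.71·exp(−0.55×1.7) = 0.71×0.3926 = 0.2787
Bulk density: ρ_b = (1−n)ρ_g + n·ρ_f = 0.7213×2.73 + 0.2787×1
       = 1.969 + 0.279 = 2.248 g/cm³

2.25 g/cm³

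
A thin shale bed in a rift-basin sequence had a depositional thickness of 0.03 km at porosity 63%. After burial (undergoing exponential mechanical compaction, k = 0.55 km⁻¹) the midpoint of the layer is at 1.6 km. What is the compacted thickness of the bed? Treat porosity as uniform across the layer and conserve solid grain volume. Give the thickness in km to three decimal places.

Porosity at 1.6 km: phi = 0.63·exp(−0.55×1.6) = 0.2613
Solid-volume conservation: h(1−phi) = h₀(1−phi₀) ⇒ h = h₀·(1−phi₀)/(1−phi)
h = 0.03 × (1 − 0.63)/(1 − 0.2613) = 0.03 × 0.5009 = 0.0150 km

0.015 km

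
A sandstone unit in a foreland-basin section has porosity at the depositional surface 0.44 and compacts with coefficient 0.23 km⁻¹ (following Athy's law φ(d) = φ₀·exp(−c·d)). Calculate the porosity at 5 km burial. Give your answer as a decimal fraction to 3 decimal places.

φ = φ₀·exp(−c·d) = 0.44 × exp(−0.23 × 5) = 0.44 × exp(−1.15)
  = 0.44 × 0.3166 = 0.1393

0.139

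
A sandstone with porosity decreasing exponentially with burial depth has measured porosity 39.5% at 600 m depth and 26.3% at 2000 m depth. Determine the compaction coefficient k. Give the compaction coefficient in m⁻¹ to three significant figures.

0.000291 m⁻¹

Working in km (1 km = 1000 m; k in km⁻¹ = k in m⁻¹ × 1000):
Athy: phi(d) = phi₀ e^(−kd) ⇒ phi₁/phi₂ = e^{k(d₂−d₁)} ⇒ k = ln(phi₁/phi₂)/(d₂−d₁)
k = ln(0.395/0.263) / (2 − 0.6) = ln(1.502) / 1.4 = 0.4067 / 1.4 = 0.2905 km⁻¹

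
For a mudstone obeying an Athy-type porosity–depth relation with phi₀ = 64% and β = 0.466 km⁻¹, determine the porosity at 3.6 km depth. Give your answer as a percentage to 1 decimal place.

12.0%

phi = phi₀·exp(−β·z) = 0.64 × exp(−0.466 × 3.6) = 0.64 × exp(−1.678)
  = 0.64 × 0.1868 = 0.1196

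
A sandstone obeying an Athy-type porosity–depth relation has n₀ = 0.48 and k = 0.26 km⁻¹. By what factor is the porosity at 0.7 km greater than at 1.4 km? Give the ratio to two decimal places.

n(Z₁)/n(Z₂) = e^(−k·Z₁)/e^(−k·Z₂) = e^{k(Z₂−Z₁)}
= exp(0.26 × 0.7) = exp(0.182) = 1.1996

1.20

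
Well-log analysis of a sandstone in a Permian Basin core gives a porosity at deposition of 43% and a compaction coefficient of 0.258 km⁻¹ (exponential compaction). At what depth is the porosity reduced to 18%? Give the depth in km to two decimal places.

Invert Athy's law: z = ln(n₀/n) / β
z = ln(0.43/0.18) / 0.258 = ln(2.389) / 0.258 = 0.8708 / 0.258 = 3.375 km

3.38 km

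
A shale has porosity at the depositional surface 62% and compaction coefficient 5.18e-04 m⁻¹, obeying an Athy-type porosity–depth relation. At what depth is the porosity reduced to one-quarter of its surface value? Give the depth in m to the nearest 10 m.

2680 m

Working in km (1 km = 1000 m; k in km⁻¹ = k in m⁻¹ × 1000):
phi/phi₀ = 1/4 ⇒ exp(−k·Z) = 1/4 ⇒ Z = ln(4) / k
Z = 1.3863 / 0.518 = 2.676 km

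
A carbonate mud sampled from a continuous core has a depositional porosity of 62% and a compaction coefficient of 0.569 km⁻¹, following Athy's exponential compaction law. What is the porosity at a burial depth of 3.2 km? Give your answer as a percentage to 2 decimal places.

10.04%

φ = φ₀·exp(−k·d) = 0.62 × exp(−0.569 × 3.2) = 0.62 × exp(−1.821)
  = 0.62 × 0.1619 = 0.1004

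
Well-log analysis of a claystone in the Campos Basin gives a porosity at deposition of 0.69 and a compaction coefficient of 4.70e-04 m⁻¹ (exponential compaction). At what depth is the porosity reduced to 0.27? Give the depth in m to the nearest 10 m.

Working in km (1 km = 1000 m; k in km⁻¹ = k in m⁻¹ × 1000):
Invert Athy's law: d = ln(n₀/n) / k
d = ln(0.69/0.27) / 0.47 = ln(2.556) / 0.47 = 0.9383 / 0.47 = 1.996 km

2000 m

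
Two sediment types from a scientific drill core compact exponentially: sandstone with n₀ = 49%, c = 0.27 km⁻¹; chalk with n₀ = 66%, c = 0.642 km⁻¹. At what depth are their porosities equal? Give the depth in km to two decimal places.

0.80 km

Set n₀ₐ e^(−cₐz) = n₀ᵦ e^(−cᵦz) ⇒ ln(n₀ₐ/n₀ᵦ) = (cₐ − cᵦ)·z
z = ln(0.49/0.66) / (0.27 − 0.642) = -0.2978 / -0.372 = 0.801 km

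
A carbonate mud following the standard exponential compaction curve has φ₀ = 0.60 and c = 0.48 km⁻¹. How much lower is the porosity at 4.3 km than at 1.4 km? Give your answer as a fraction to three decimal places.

φ(1.4) = 0.6·e^(−0.48×1.4) = 0.3064
φ(4.3) = 0.6·e^(−0.48×4.3) = 0.0762
Δφ = 0.3064 − 0.0762 = 0.2302

0.230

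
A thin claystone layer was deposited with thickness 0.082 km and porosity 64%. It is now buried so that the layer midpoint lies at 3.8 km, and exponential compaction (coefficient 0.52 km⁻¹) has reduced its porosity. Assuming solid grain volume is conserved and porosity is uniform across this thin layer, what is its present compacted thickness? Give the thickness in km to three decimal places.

Porosity at 3.8 km: phi = 0.64·exp(−0.52×3.8) = 0.0887
Solid-volume conservation: h(1−phi) = h₀(1−phi₀) ⇒ h = h₀·(1−phi₀)/(1−phi)
h = 0.082 × (1 − 0.64)/(1 − 0.0887) = 0.082 × 0.3950 = 0.0324 km

0.032 km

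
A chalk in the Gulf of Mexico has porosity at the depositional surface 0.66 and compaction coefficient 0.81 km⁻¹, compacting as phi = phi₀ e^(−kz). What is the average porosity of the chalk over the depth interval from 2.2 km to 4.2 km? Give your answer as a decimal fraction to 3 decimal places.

0.055

⟨phi⟩ = (1/(z₂−z₁)) ∫ phi₀ e^(−kz) dz = phi₀·(e^(−k·z₁) − e^(−k·z₂)) / (k·(z₂−z₁))
e^(−0.81×2.2) = 0.1683; e^(−0.81×4.2) = 0.0333
⟨phi⟩ = 0.66 × (0.1683 − 0.0333) / (0.81 × 2) = 0.66 × 0.0833 = 0.0550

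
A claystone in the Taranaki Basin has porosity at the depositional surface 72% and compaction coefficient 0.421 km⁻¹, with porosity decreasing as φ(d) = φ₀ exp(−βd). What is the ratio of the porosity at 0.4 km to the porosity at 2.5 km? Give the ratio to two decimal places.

2.42

φ(d₁)/φ(d₂) = e^(−β·d₁)/e^(−β·d₂) = e^{β(d₂−d₁)}
= exp(0.421 × 2.1) = exp(0.8841) = 2.4208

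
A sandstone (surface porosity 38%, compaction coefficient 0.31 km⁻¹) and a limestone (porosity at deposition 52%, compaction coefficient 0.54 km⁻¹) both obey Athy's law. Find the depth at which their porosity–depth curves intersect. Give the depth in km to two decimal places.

Set φ₀ₐ e^(−cₐz) = φ₀ᵦ e^(−cᵦz) ⇒ ln(φ₀ₐ/φ₀ᵦ) = (cₐ − cᵦ)·z
z = ln(0.38/0.52) / (0.31 − 0.54) = -0.3137 / -0.23 = 1.364 km

1.36 km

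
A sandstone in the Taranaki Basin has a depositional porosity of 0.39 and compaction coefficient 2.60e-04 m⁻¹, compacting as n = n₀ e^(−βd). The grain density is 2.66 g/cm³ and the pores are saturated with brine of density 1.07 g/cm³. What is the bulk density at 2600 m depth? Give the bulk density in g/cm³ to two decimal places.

Working in km (1 km = 1000 m; β in km⁻¹ = β in m⁻¹ × 1000):
Porosity at depth: n = 0.39·exp(−0.26×2.6) = 0.39×0.5086 = 0.1984
Bulk density: ρ_b = (1−n)ρ_g + n·ρ_f = 0.8016×2.66 + 0.1984×1.07
       = 2.132 + 0.212 = 2.345 g/cm³

2.34 g/cm³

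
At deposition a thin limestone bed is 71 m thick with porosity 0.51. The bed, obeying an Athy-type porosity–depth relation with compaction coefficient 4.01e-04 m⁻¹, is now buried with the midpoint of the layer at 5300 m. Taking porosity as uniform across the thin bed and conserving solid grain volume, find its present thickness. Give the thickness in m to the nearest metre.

Working in km (1 km = 1000 m; k in km⁻¹ = k in m⁻¹ × 1000):
Porosity at 5.3 km: φ = 0.51·exp(−0.401×5.3) = 0.0609
Solid-volume conservation: h(1−φ) = h₀(1−φ₀) ⇒ h = h₀·(1−φ₀)/(1−φ)
h = 0.071 × (1 − 0.51)/(1 − 0.0609) = 0.071 × 0.5218 = 0.0370 km

37 m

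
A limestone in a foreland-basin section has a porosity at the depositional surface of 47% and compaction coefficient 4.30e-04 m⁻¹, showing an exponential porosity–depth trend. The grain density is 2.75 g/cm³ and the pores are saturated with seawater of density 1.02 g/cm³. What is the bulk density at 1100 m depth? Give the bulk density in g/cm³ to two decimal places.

Working in km (1 km = 1000 m; k in km⁻¹ = k in m⁻¹ × 1000):
Porosity at depth: phi = 0.47·exp(−0.43×1.1) = 0.47×0.6231 = 0.2929
Bulk density: ρ_b = (1−phi)ρ_g + phi·ρ_f = 0.7071×2.75 + 0.2929×1.02
       = 1.945 + 0.299 = 2.243 g/cm³

2.24 g/cm³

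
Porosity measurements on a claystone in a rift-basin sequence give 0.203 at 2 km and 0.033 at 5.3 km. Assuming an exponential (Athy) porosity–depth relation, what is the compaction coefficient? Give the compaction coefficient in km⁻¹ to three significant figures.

Athy: φ(z) = φ₀ e^(−βz) ⇒ φ₁/φ₂ = e^{β(z₂−z₁)} ⇒ β = ln(φ₁/φ₂)/(z₂−z₁)
β = ln(0.203/0.033) / (5.3 − 2) = ln(6.152) / 3.3 = 1.8167 / 3.3 = 0.5505 km⁻¹

0.551 km⁻¹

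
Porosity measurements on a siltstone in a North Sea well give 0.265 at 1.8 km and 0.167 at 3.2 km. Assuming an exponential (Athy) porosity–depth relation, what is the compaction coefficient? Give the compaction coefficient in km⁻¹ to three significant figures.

0.330 km⁻¹

Athy: phi(d) = phi₀ e^(−cd) ⇒ phi₁/phi₂ = e^{c(d₂−d₁)} ⇒ c = ln(phi₁/phi₂)/(d₂−d₁)
c = ln(0.265/0.167) / (3.2 − 1.8) = ln(1.587) / 1.4 = 0.4617 / 1.4 = 0.3298 km⁻¹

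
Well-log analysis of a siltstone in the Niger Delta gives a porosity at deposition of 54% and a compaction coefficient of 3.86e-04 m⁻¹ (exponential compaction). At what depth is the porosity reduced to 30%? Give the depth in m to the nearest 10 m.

1520 m

Working in km (1 km = 1000 m; c in km⁻¹ = c in m⁻¹ × 1000):
Invert Athy's law: Z = ln(φ₀/φ) / c
Z = ln(0.54/0.3) / 0.386 = ln(1.8) / 0.386 = 0.5878 / 0.386 = 1.523 km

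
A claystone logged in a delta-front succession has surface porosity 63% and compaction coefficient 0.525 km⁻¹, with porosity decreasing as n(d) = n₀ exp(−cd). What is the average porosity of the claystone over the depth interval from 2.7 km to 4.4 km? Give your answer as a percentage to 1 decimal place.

⟨n⟩ = (1/(d₂−d₁)) ∫ n₀ e^(−cd) dd = n₀·(e^(−c·d₁) − e^(−c·d₂)) / (c·(d₂−d₁))
e^(−0.525×2.7) = 0.2423; e^(−0.525×4.4) = 0.0993
⟨n⟩ = 0.63 × (0.2423 − 0.0993) / (0.525 × 1.7) = 0.63 × 0.1603 = 0.1010

10.1%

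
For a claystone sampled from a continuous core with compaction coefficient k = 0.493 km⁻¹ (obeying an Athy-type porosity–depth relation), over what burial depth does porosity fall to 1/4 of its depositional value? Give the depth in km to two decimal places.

phi/phi₀ = 1/4 ⇒ exp(−k·d) = 1/4 ⇒ d = ln(4) / k
d = 1.3863 / 0.493 = 2.812 km

2.81 km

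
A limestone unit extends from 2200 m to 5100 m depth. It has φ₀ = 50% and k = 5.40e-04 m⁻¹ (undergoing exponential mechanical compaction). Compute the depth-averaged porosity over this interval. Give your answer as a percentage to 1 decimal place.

Working in km (1 km = 1000 m; k in km⁻¹ = k in m⁻¹ × 1000):
⟨φ⟩ = (1/(z₂−z₁)) ∫ φ₀ e^(−kz) dz = φ₀·(e^(−k·z₁) − e^(−k·z₂)) / (k·(z₂−z₁))
e^(−0.54×2.2) = 0.3048; e^(−0.54×5.1) = 0.0637
⟨φ⟩ = 0.5 × (0.3048 − 0.0637) / (0.54 × 2.9) = 0.5 × 0.1540 = 0.0770

7.7%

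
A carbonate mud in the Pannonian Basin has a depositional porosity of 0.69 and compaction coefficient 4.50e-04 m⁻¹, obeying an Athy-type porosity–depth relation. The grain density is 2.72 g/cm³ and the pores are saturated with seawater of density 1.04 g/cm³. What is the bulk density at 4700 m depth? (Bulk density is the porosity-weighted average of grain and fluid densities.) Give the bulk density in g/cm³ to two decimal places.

2.58 g/cm³

Working in km (1 km = 1000 m; c in km⁻¹ = c in m⁻¹ × 1000):
Porosity at depth: phi = 0.69·exp(−0.45×4.7) = 0.69×0.1206 = 0.0832
Bulk density: ρ_b = (1−phi)ρ_g + phi·ρ_f = 0.9168×2.72 + 0.0832×1.04
       = 2.494 + 0.087 = 2.580 g/cm³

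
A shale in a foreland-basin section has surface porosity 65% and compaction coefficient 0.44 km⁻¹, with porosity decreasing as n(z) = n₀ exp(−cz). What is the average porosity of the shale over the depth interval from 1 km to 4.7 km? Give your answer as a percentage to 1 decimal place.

⟨n⟩ = (1/(z₂−z₁)) ∫ n₀ e^(−cz) dz = n₀·(e^(−c·z₁) − e^(−c·z₂)) / (c·(z₂−z₁))
e^(−0.44×1) = 0.6440; e^(−0.44×4.7) = 0.1264
⟨n⟩ = 0.65 × (0.6440 − 0.1264) / (0.44 × 3.7) = 0.65 × 0.3179 = 0.2067

20.7%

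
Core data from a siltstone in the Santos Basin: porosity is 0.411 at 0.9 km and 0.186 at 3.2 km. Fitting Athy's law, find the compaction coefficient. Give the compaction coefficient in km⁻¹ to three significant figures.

Athy: phi(d) = phi₀ e^(−βd) ⇒ phi₁/phi₂ = e^{β(d₂−d₁)} ⇒ β = ln(phi₁/phi₂)/(d₂−d₁)
β = ln(0.411/0.186) / (3.2 − 0.9) = ln(2.21) / 2.3 = 0.7928 / 2.3 = 0.3447 km⁻¹

0.345 km⁻¹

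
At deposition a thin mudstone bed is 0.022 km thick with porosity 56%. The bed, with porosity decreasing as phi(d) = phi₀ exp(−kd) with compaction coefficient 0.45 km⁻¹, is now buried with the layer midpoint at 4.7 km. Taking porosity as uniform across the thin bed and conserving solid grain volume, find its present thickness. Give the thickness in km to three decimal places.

0.010 km

Porosity at 4.7 km: phi = 0.56·exp(−0.45×4.7) = 0.0676
Solid-volume conservation: h(1−phi) = h₀(1−phi₀) ⇒ h = h₀·(1−phi₀)/(1−phi)
h = 0.022 × (1 − 0.56)/(1 − 0.0676) = 0.022 × 0.4719 = 0.0104 km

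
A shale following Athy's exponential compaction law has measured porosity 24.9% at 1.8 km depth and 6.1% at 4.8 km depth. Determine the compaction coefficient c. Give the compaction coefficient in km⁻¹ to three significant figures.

0.469 km⁻¹

Athy: phi(d) = phi₀ e^(−cd) ⇒ phi₁/phi₂ = e^{c(d₂−d₁)} ⇒ c = ln(phi₁/phi₂)/(d₂−d₁)
c = ln(0.249/0.061) / (4.8 − 1.8) = ln(4.082) / 3 = 1.4066 / 3 = 0.4689 km⁻¹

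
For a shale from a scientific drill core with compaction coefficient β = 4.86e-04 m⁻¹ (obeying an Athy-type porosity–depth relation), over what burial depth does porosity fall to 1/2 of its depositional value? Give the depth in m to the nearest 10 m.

1430 m

Working in km (1 km = 1000 m; β in km⁻¹ = β in m⁻¹ × 1000):
φ/φ₀ = 1/2 ⇒ exp(−β·z) = 1/2 ⇒ z = ln(2) / β
z = 0.6931 / 0.486 = 1.426 km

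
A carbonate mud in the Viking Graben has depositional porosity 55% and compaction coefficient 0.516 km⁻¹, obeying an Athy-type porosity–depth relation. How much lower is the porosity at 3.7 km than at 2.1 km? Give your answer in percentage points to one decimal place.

φ(2.1) = 0.55·e^(−0.516×2.1) = 0.1861
φ(3.7) = 0.55·e^(−0.516×3.7) = 0.0815
Δφ = 0.1861 − 0.0815 = 0.1046

10.5 percentage points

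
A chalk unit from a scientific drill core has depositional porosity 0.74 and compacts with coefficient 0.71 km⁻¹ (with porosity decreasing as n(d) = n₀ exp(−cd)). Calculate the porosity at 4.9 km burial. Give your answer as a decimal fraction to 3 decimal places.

n = n₀·exp(−c·d) = 0.74 × exp(−0.71 × 4.9) = 0.74 × exp(−3.479)
  = 0.74 × 0.0308 = 0.0228

0.023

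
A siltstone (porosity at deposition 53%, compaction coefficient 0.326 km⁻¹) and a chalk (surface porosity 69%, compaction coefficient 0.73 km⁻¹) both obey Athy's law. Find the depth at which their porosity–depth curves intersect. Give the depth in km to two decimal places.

0.65 km

Set φ₀ₐ e^(−cₐZ) = φ₀ᵦ e^(−cᵦZ) ⇒ ln(φ₀ₐ/φ₀ᵦ) = (cₐ − cᵦ)·Z
Z = ln(0.53/0.69) / (0.326 − 0.73) = -0.2638 / -0.404 = 0.653 km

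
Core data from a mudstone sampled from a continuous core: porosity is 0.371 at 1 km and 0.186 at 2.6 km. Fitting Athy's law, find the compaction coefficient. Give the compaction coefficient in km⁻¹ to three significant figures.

Athy: φ(d) = φ₀ e^(−cd) ⇒ φ₁/φ₂ = e^{c(d₂−d₁)} ⇒ c = ln(φ₁/φ₂)/(d₂−d₁)
c = ln(0.371/0.186) / (2.6 − 1) = ln(1.995) / 1.6 = 0.6905 / 1.6 = 0.4315 km⁻¹

0.432 km⁻¹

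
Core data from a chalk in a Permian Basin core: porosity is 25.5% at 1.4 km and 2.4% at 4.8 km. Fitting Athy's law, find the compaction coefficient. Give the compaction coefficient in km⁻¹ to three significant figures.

Athy: n(d) = n₀ e^(−cd) ⇒ n₁/n₂ = e^{c(d₂−d₁)} ⇒ c = ln(n₁/n₂)/(d₂−d₁)
c = ln(0.255/0.024) / (4.8 − 1.4) = ln(10.62) / 3.4 = 2.3632 / 3.4 = 0.6951 km⁻¹

0.695 km⁻¹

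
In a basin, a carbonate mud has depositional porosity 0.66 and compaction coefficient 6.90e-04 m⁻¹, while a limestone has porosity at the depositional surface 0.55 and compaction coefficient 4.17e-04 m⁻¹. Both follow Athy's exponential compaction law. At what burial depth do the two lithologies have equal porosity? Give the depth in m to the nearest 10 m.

Working in km (1 km = 1000 m; c in km⁻¹ = c in m⁻¹ × 1000):
Set n₀ₐ e^(−cₐz) = n₀ᵦ e^(−cᵦz) ⇒ ln(n₀ₐ/n₀ᵦ) = (cₐ − cᵦ)·z
z = ln(0.66/0.55) / (0.69 − 0.417) = 0.1823 / 0.273 = 0.668 km

670 m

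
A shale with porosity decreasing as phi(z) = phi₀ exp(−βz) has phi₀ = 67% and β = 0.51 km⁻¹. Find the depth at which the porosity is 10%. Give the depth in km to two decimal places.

Invert Athy's law: z = ln(phi₀/phi) / β
z = ln(0.67/0.1) / 0.51 = ln(6.7) / 0.51 = 1.9021 / 0.51 = 3.730 km

3.73 km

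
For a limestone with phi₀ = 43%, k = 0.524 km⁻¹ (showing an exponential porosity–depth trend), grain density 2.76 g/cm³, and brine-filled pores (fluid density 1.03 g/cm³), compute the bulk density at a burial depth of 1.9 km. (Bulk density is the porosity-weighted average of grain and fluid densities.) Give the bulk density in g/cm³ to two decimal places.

Porosity at depth: phi = 0.43·exp(−0.524×1.9) = 0.43×0.3695 = 0.1589
Bulk density: ρ_b = (1−phi)ρ_g + phi·ρ_f = 0.8411×2.76 + 0.1589×1.03
       = 2.321 + 0.164 = 2.485 g/cm³

2.49 g/cm³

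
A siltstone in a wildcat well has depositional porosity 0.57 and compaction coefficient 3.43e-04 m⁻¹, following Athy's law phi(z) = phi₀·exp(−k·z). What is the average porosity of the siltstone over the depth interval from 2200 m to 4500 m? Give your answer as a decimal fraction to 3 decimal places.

Working in km (1 km = 1000 m; k in km⁻¹ = k in m⁻¹ × 1000):
⟨phi⟩ = (1/(z₂−z₁)) ∫ phi₀ e^(−kz) dz = phi₀·(e^(−k·z₁) − e^(−k·z₂)) / (k·(z₂−z₁))
e^(−0.343×2.2) = 0.4702; e^(−0.343×4.5) = 0.2136
⟨phi⟩ = 0.57 × (0.4702 − 0.2136) / (0.343 × 2.3) = 0.57 × 0.3252 = 0.1854

0.185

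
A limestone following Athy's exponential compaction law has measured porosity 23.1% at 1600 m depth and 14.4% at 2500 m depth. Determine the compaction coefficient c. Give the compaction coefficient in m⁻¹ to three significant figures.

Working in km (1 km = 1000 m; c in km⁻¹ = c in m⁻¹ × 1000):
Athy: phi(z) = phi₀ e^(−cz) ⇒ phi₁/phi₂ = e^{c(z₂−z₁)} ⇒ c = ln(phi₁/phi₂)/(z₂−z₁)
c = ln(0.231/0.144) / (2.5 − 1.6) = ln(1.604) / 0.9 = 0.4726 / 0.9 = 0.5251 km⁻¹

0.000525 m⁻¹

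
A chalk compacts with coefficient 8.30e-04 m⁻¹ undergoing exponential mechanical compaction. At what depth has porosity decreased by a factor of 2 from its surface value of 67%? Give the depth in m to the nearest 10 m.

Working in km (1 km = 1000 m; k in km⁻¹ = k in m⁻¹ × 1000):
n/n₀ = 1/2 ⇒ exp(−k·Z) = 1/2 ⇒ Z = ln(2) / k
Z = 0.6931 / 0.83 = 0.835 km

840 m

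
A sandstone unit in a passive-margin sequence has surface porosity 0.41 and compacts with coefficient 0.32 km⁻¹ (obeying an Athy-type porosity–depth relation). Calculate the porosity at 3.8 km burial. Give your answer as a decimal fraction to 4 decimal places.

0.1215

φ = φ₀·exp(−c·Z) = 0.41 × exp(−0.32 × 3.8) = 0.41 × exp(−1.216)
  = 0.41 × 0.2964 = 0.1215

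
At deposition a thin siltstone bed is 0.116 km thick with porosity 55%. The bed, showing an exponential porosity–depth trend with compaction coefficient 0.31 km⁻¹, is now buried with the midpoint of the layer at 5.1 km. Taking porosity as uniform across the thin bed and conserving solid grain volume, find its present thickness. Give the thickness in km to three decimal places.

Porosity at 5.1 km: n = 0.55·exp(−0.31×5.1) = 0.1132
Solid-volume conservation: h(1−n) = h₀(1−n₀) ⇒ h = h₀·(1−n₀)/(1−n)
h = 0.116 × (1 − 0.55)/(1 − 0.1132) = 0.116 × 0.5074 = 0.0589 km

0.059 km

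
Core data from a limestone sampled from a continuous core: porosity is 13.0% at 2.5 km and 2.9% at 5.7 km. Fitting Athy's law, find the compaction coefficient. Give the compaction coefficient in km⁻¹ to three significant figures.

0.469 km⁻¹

Athy: phi(Z) = phi₀ e^(−kZ) ⇒ phi₁/phi₂ = e^{k(Z₂−Z₁)} ⇒ k = ln(phi₁/phi₂)/(Z₂−Z₁)
k = ln(0.13/0.029) / (5.7 − 2.5) = ln(4.483) / 3.2 = 1.5002 / 3.2 = 0.4688 km⁻¹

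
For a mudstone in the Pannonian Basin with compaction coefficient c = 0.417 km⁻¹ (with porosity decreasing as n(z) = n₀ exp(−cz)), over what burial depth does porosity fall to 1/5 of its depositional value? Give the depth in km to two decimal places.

3.86 km

n/n₀ = 1/5 ⇒ exp(−c·z) = 1/5 ⇒ z = ln(5) / c
z = 1.6094 / 0.417 = 3.860 km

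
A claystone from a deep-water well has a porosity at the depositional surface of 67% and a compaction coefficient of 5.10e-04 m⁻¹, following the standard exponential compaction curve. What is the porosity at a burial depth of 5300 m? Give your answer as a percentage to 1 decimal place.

Working in km (1 km = 1000 m; c in km⁻¹ = c in m⁻¹ × 1000):
φ = φ₀·exp(−c·z) = 0.67 × exp(−0.51 × 5.3) = 0.67 × exp(−2.703)
  = 0.67 × 0.0670 = 0.0449

4.5%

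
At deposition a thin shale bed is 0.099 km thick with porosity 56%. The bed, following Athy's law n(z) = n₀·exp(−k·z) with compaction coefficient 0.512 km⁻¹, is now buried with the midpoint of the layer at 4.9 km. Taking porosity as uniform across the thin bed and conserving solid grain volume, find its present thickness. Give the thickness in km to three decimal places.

Porosity at 4.9 km: n = 0.56·exp(−0.512×4.9) = 0.0456
Solid-volume conservation: h(1−n) = h₀(1−n₀) ⇒ h = h₀·(1−n₀)/(1−n)
h = 0.099 × (1 − 0.56)/(1 − 0.0456) = 0.099 × 0.4610 = 0.0456 km

0.046 km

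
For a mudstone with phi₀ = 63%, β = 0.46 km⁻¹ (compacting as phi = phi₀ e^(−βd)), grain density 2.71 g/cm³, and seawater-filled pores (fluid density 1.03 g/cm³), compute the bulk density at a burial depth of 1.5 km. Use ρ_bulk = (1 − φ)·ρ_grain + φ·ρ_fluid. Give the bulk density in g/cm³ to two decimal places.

2.18 g/cm³

Porosity at depth: phi = 0.63·exp(−0.46×1.5) = 0.63×0.5016 = 0.3160
Bulk density: ρ_b = (1−phi)ρ_g + phi·ρ_f = 0.6840×2.71 + 0.3160×1.03
       = 1.854 + 0.325 = 2.179 g/cm³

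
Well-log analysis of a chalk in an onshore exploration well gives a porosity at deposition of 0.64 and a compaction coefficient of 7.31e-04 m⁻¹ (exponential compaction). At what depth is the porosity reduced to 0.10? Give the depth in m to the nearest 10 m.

Working in km (1 km = 1000 m; c in km⁻¹ = c in m⁻¹ × 1000):
Invert Athy's law: z = ln(n₀/n) / c
z = ln(0.64/0.1) / 0.731 = ln(6.4) / 0.731 = 1.8563 / 0.731 = 2.539 km

2540 m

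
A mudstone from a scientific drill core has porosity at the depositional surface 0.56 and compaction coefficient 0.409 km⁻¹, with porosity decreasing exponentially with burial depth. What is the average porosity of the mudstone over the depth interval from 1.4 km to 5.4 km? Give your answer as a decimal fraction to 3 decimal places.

0.155

⟨n⟩ = (1/(Z₂−Z₁)) ∫ n₀ e^(−βZ) dZ = n₀·(e^(−β·Z₁) − e^(−β·Z₂)) / (β·(Z₂−Z₁))
e^(−0.409×1.4) = 0.5641; e^(−0.409×5.4) = 0.1099
⟨n⟩ = 0.56 × (0.5641 − 0.1099) / (0.409 × 4) = 0.56 × 0.2776 = 0.1555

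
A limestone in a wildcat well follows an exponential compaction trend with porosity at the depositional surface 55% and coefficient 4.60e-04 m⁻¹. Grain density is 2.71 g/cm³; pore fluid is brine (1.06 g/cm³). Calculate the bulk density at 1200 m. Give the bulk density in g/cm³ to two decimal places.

Working in km (1 km = 1000 m; k in km⁻¹ = k in m⁻¹ × 1000):
Porosity at depth: n = 0.55·exp(−0.46×1.2) = 0.55×0.5758 = 0.3167
Bulk density: ρ_b = (1−n)ρ_g + n·ρ_f = 0.6833×2.71 + 0.3167×1.06
       = 1.852 + 0.336 = 2.187 g/cm³

2.19 g/cm³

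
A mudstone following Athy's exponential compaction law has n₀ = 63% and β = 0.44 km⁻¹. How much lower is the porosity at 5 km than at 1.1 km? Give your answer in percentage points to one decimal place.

n(1.1) = 0.63·e^(−0.44×1.1) = 0.3883
n(5) = 0.63·e^(−0.44×5) = 0.0698
Δn = 0.3883 − 0.0698 = 0.3185

31.8 percentage points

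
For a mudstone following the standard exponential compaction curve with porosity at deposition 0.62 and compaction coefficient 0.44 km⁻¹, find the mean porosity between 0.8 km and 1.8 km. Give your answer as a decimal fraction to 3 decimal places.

⟨phi⟩ = (1/(Z₂−Z₁)) ∫ phi₀ e^(−βZ) dZ = phi₀·(e^(−β·Z₁) − e^(−β·Z₂)) / (β·(Z₂−Z₁))
e^(−0.44×0.8) = 0.7033; e^(−0.44×1.8) = 0.4529
⟨phi⟩ = 0.62 × (0.7033 − 0.4529) / (0.44 × 1) = 0.62 × 0.5690 = 0.3528

0.353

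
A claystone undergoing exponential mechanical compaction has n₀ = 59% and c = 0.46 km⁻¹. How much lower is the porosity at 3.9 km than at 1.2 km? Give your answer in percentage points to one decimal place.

24.2 percentage points

n(1.2) = 0.59·e^(−0.46×1.2) = 0.3397
n(3.9) = 0.59·e^(−0.46×3.9) = 0.0981
Δn = 0.3397 − 0.0981 = 0.2416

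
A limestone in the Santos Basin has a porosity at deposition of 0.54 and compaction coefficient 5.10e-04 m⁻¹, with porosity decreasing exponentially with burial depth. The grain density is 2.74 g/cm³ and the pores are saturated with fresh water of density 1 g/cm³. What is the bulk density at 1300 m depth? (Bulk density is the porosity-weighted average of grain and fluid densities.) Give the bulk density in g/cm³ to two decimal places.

2.26 g/cm³

Working in km (1 km = 1000 m; β in km⁻¹ = β in m⁻¹ × 1000):
Porosity at depth: phi = 0.54·exp(−0.51×1.3) = 0.54×0.5153 = 0.2783
Bulk density: ρ_b = (1−phi)ρ_g + phi·ρ_f = 0.7217×2.74 + 0.2783×1
       = 1.978 + 0.278 = 2.256 g/cm³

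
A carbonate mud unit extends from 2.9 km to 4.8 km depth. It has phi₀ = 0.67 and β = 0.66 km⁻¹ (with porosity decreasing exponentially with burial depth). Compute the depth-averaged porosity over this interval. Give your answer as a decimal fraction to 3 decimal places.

⟨phi⟩ = (1/(z₂−z₁)) ∫ phi₀ e^(−βz) dz = phi₀·(e^(−β·z₁) − e^(−β·z₂)) / (β·(z₂−z₁))
e^(−0.66×2.9) = 0.1475; e^(−0.66×4.8) = 0.0421
⟨phi⟩ = 0.67 × (0.1475 − 0.0421) / (0.66 × 1.9) = 0.67 × 0.0841 = 0.0563

0.056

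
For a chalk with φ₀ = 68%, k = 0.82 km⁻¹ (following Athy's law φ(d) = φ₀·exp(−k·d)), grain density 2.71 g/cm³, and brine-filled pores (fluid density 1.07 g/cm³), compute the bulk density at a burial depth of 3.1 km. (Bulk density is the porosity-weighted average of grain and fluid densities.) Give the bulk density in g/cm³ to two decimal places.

2.62 g/cm³

Porosity at depth: φ = 0.68·exp(−0.82×3.1) = 0.68×0.0787 = 0.0535
Bulk density: ρ_b = (1−φ)ρ_g + φ·ρ_f = 0.9465×2.71 + 0.0535×1.07
       = 2.565 + 0.057 = 2.622 g/cm³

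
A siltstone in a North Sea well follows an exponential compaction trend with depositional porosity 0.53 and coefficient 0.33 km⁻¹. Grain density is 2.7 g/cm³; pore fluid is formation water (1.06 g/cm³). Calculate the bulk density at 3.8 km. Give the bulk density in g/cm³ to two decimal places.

Porosity at depth: φ = 0.53·exp(−0.33×3.8) = 0.53×0.2854 = 0.1512
Bulk density: ρ_b = (1−φ)ρ_g + φ·ρ_f = 0.8488×2.7 + 0.1512×1.06
       = 2.292 + 0.160 = 2.452 g/cm³

2.45 g/cm³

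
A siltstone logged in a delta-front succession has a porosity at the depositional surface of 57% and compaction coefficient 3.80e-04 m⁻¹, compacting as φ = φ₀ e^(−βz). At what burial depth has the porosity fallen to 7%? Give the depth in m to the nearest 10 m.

5520 m

Working in km (1 km = 1000 m; β in km⁻¹ = β in m⁻¹ × 1000):
Invert Athy's law: z = ln(φ₀/φ) / β
z = ln(0.57/0.07) / 0.38 = ln(8.143) / 0.38 = 2.0971 / 0.38 = 5.519 km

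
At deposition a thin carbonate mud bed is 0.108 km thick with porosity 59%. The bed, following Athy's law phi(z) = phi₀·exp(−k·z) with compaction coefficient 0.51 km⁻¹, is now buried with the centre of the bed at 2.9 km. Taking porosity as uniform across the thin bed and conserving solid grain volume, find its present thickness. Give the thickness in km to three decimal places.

Porosity at 2.9 km: phi = 0.59·exp(−0.51×2.9) = 0.1344
Solid-volume conservation: h(1−phi) = h₀(1−phi₀) ⇒ h = h₀·(1−phi₀)/(1−phi)
h = 0.108 × (1 − 0.59)/(1 − 0.1344) = 0.108 × 0.4737 = 0.0512 km

0.051 km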